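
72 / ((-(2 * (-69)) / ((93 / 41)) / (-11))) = -12276 / 943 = -13.02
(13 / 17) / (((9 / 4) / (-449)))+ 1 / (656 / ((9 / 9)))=-152.60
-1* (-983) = 983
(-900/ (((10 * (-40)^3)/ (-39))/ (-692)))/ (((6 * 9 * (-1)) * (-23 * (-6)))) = -2249/ 441600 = -0.01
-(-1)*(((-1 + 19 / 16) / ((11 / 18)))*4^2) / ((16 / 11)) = 27 / 8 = 3.38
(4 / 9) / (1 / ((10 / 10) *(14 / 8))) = 7 / 9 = 0.78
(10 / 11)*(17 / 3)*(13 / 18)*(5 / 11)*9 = 5525 / 363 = 15.22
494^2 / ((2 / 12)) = 1464216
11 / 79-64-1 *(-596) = 42039 / 79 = 532.14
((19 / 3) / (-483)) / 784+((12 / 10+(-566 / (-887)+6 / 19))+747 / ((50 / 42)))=301362885618841 / 478631941200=629.63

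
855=855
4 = 4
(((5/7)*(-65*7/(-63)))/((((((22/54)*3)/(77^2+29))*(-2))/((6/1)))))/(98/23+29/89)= -16447.99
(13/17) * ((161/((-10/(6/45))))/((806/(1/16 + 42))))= -108353/1264800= -0.09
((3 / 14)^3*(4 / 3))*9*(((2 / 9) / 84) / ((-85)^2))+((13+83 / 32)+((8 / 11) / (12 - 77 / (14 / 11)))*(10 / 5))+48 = 37649046734833 / 592303650400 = 63.56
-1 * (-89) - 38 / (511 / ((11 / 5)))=226977 / 2555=88.84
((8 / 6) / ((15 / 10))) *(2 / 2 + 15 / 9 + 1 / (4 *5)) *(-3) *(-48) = 347.73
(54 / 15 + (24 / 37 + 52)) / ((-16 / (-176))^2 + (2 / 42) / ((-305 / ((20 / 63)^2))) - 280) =-6401760471414 / 31866367791535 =-0.20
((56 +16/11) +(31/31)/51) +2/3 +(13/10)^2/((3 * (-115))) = 125021299/2150500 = 58.14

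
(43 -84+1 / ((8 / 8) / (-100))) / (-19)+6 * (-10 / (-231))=11237 / 1463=7.68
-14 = -14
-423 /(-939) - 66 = -20517 /313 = -65.55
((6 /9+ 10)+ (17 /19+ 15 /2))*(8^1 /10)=4346 /285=15.25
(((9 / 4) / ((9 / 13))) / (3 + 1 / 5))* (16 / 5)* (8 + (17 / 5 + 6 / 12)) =1547 / 40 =38.68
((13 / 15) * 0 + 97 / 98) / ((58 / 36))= 873 / 1421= 0.61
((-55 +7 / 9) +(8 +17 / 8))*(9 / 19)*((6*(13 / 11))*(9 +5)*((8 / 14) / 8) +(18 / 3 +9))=-771525 / 1672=-461.44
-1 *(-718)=718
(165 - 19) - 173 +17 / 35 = -928 / 35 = -26.51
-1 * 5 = -5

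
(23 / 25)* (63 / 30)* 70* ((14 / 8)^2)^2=1268.40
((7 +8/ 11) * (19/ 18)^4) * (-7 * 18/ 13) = -77540995/ 833976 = -92.98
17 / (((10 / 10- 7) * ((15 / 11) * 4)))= -187 / 360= -0.52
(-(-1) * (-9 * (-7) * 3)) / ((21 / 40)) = 360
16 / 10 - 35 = -167 / 5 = -33.40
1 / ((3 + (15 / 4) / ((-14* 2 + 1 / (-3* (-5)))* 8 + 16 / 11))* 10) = 73264 / 2185545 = 0.03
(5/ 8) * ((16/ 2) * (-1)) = -5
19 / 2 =9.50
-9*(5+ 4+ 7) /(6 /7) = -168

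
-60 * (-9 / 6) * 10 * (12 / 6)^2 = 3600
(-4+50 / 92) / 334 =-159 / 15364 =-0.01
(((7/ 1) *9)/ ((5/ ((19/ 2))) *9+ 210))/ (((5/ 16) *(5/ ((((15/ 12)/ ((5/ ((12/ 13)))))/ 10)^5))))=96957/ 78899762500000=0.00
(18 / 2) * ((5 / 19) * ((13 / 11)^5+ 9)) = 26.78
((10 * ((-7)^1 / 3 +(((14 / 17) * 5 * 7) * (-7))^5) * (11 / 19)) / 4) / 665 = -2238136140417318427 / 3075410262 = -727752055.74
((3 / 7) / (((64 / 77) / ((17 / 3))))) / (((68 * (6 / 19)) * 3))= 209 / 4608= 0.05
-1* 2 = -2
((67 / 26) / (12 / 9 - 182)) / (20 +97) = -67 / 549588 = -0.00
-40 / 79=-0.51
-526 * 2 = -1052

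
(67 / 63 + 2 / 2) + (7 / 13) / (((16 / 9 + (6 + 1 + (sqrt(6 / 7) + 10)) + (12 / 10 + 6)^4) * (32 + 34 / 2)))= 2741186769353958505 / 1328418666345096963 - 31640625 * sqrt(42) / 147602074038344107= 2.06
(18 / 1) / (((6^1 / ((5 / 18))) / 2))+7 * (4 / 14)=3.67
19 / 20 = 0.95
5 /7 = 0.71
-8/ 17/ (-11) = 8/ 187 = 0.04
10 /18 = 5 /9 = 0.56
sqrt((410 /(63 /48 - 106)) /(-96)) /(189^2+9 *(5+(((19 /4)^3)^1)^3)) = 0.00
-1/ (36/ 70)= -35/ 18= -1.94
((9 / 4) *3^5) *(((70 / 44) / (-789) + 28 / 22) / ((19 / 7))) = 112556871 / 439736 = 255.96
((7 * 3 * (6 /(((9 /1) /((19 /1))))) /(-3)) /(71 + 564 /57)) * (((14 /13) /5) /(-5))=70756 /1498575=0.05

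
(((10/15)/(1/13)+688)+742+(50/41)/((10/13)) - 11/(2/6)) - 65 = 1342.25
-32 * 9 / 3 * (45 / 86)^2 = -48600 / 1849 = -26.28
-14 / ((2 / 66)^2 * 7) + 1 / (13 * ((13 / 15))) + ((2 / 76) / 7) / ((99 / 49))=-1384666871 / 635778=-2177.91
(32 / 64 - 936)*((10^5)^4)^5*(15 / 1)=-140325000000000000000000000000000000000000000000000000000000000000000000000000000000000000000000000000000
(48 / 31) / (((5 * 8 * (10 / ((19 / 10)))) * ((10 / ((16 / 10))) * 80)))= 57 / 3875000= 0.00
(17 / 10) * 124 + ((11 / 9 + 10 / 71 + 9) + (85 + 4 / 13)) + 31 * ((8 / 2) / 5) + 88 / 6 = 14368511 / 41535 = 345.94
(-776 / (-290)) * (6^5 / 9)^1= 335232 / 145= 2311.94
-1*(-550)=550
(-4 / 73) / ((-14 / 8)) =16 / 511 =0.03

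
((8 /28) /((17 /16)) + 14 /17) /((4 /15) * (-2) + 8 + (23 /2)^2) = 7800 /997577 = 0.01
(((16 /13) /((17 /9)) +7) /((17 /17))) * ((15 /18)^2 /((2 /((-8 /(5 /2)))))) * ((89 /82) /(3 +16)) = -39605 /81549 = -0.49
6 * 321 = 1926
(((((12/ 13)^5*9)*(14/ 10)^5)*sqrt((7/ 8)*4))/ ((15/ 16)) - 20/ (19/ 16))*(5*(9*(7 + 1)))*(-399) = 2419200 - 2883454243504128*sqrt(14)/ 1160290625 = -6879244.40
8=8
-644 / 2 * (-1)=322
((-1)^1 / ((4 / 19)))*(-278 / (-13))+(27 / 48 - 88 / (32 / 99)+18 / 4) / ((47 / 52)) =-970729 / 2444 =-397.19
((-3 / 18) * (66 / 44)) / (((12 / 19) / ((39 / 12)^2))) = -3211 / 768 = -4.18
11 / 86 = 0.13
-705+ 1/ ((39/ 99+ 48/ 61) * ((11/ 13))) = -1673406/ 2377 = -704.00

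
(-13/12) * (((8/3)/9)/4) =-13/162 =-0.08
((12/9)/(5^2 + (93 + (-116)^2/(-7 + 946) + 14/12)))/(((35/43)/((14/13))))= 215344/16295955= 0.01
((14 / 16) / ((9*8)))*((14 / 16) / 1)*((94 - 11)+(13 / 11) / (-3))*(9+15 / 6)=10.10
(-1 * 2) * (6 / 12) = -1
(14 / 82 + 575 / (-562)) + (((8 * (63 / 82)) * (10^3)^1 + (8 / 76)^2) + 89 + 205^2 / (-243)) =6061.56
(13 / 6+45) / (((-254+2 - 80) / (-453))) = 42733 / 664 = 64.36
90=90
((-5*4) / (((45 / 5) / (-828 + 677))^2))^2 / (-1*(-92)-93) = -207954240400 / 6561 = -31695509.89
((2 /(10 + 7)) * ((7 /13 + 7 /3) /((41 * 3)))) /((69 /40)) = 8960 /5626881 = 0.00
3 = 3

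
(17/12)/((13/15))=85/52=1.63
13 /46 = 0.28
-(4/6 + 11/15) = -7/5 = -1.40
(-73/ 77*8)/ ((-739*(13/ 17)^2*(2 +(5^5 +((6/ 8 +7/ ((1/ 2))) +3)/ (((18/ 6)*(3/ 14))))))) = 3037968/ 546059795281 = 0.00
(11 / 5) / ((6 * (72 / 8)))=11 / 270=0.04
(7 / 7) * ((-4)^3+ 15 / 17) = -1073 / 17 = -63.12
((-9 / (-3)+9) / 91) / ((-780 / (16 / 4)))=-4 / 5915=-0.00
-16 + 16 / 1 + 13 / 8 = 13 / 8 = 1.62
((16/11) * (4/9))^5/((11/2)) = 2147483648/104608905489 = 0.02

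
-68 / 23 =-2.96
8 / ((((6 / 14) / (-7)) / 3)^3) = -941192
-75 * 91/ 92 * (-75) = 5563.86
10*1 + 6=16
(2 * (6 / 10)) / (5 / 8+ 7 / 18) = 432 / 365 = 1.18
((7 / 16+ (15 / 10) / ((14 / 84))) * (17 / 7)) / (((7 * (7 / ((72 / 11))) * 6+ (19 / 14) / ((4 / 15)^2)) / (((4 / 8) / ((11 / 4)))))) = 30804 / 473099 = 0.07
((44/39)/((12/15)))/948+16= 591607/36972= 16.00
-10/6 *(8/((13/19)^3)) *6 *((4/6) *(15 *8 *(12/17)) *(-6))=3160627200/37349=84624.15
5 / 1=5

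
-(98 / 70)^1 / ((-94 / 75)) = 105 / 94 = 1.12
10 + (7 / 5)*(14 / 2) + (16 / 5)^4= 77911 / 625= 124.66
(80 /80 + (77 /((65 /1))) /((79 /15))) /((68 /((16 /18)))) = 148 /9243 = 0.02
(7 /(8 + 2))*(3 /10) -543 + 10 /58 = -1573591 /2900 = -542.62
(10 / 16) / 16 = 5 / 128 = 0.04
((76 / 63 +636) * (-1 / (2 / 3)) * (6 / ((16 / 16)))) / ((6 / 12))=-80288 / 7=-11469.71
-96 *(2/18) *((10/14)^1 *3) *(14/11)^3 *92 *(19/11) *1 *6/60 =-10963456/14641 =-748.82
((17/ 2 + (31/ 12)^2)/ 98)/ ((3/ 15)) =10925/ 14112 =0.77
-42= -42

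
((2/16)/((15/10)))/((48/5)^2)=25/27648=0.00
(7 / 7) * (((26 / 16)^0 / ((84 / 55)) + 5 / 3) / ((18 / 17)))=1105 / 504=2.19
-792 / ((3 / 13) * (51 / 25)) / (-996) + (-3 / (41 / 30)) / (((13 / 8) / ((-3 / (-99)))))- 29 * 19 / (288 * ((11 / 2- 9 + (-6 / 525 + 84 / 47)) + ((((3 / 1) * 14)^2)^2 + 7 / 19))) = 146887759178426896115 / 89121507357290131152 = 1.65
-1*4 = -4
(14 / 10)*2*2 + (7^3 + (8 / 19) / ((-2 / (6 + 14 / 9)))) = 296693 / 855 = 347.01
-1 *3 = -3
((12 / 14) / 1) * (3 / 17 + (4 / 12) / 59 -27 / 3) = -53066 / 7021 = -7.56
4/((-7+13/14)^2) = 784/7225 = 0.11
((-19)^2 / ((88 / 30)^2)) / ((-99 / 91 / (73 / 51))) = -59953075 / 1086096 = -55.20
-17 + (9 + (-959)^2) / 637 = 908861 / 637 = 1426.78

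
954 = 954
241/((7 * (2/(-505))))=-121705/14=-8693.21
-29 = -29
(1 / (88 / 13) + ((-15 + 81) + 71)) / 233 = 12069 / 20504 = 0.59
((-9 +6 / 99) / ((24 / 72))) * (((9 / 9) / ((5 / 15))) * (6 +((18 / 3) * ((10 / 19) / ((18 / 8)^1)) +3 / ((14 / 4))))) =-972320 / 1463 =-664.61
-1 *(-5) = 5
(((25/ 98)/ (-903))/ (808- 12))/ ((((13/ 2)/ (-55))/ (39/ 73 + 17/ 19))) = 1362625/ 317531427486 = 0.00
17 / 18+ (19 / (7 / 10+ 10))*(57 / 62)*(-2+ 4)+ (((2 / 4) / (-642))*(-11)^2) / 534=89469373 / 21255336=4.21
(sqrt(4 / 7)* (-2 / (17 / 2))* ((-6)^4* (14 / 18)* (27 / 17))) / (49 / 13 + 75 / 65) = -6318* sqrt(7) / 289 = -57.84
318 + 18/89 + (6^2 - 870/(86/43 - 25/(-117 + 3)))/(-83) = 602708088/1868911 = 322.49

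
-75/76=-0.99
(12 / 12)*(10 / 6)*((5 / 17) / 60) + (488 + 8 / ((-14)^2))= 14635613 / 29988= 488.05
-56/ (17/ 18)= -1008/ 17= -59.29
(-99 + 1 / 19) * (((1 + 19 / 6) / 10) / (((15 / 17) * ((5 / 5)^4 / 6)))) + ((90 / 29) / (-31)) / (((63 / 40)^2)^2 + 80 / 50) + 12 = -272958259802944 / 1017120308523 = -268.36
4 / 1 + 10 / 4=13 / 2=6.50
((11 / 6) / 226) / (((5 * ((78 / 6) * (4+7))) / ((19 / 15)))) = 19 / 1322100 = 0.00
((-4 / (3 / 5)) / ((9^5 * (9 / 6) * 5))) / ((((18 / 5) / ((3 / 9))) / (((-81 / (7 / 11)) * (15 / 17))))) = 0.00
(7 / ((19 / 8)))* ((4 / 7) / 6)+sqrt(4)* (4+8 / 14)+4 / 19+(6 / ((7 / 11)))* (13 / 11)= 20.78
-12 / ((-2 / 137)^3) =7714059 / 2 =3857029.50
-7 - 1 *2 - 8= -17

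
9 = 9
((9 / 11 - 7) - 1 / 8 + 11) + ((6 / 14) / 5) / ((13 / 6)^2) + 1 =2972919 / 520520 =5.71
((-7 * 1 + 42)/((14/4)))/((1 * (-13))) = -10/13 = -0.77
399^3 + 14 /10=63521200.40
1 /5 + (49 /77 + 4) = 266 /55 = 4.84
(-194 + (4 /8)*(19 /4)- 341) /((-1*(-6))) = -4261 /48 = -88.77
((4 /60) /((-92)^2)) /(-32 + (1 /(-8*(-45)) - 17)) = -3 /18662062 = -0.00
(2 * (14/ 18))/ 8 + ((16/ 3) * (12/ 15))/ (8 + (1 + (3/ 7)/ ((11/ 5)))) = 777/ 1180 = 0.66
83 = 83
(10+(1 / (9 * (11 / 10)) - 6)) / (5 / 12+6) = 232 / 363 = 0.64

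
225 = 225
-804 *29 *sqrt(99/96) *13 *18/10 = -681993 *sqrt(66)/10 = -554053.73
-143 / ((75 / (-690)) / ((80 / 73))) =105248 / 73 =1441.75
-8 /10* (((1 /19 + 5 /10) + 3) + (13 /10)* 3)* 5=-2832 /95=-29.81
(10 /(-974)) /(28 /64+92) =-80 /720273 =-0.00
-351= -351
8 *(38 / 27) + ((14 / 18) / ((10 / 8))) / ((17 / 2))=26008 / 2295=11.33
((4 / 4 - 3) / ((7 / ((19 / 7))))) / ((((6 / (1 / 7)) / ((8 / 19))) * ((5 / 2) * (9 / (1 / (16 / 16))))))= -0.00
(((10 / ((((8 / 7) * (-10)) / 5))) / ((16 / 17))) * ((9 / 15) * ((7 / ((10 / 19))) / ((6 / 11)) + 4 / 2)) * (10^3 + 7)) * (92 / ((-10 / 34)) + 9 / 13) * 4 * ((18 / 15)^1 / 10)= 11545066285179 / 1040000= 11101025.27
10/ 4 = 5/ 2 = 2.50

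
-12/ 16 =-3/ 4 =-0.75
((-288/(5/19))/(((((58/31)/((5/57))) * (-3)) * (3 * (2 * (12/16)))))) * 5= 4960/261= 19.00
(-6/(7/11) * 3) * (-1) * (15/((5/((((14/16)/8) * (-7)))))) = -64.97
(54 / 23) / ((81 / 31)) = 62 / 69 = 0.90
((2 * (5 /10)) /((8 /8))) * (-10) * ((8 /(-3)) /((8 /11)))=110 /3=36.67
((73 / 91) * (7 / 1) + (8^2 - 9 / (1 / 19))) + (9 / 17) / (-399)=-2980037 / 29393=-101.39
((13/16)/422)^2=169/45589504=0.00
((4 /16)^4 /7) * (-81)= -81 /1792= -0.05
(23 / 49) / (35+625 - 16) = 1 / 1372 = 0.00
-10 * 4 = -40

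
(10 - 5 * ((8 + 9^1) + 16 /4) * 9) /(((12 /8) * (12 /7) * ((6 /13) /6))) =-85085 /18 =-4726.94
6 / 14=0.43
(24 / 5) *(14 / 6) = 56 / 5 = 11.20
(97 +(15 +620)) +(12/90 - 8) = 10862/15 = 724.13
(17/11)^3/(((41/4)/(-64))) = -1257728/54571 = -23.05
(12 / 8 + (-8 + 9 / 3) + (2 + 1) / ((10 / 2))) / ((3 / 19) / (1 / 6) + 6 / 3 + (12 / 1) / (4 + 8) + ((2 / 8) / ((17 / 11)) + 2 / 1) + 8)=-18734 / 91145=-0.21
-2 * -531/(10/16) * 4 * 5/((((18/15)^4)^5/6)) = 5626678466796875/1057916215296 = 5318.64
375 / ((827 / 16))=6000 / 827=7.26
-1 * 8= -8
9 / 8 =1.12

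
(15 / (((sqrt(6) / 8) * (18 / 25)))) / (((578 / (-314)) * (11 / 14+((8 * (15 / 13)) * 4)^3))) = -1207251500 * sqrt(6) / 4027159946367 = -0.00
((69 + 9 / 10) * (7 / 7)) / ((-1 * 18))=-233 / 60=-3.88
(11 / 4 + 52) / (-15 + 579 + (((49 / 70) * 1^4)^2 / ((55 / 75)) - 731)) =-12045 / 36593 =-0.33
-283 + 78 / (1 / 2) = -127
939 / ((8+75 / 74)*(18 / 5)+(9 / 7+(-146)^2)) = 1216005 / 27647906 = 0.04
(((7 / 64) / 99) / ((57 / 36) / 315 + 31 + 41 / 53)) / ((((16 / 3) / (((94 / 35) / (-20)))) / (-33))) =470799 / 16298309120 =0.00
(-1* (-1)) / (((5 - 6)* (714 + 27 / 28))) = -28 / 20019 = -0.00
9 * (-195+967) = 6948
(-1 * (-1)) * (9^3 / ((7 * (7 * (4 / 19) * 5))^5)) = 1805076171 / 903920796800000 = 0.00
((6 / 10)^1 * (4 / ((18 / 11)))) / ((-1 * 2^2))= -11 / 30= -0.37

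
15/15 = 1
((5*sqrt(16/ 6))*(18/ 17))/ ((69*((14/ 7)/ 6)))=60*sqrt(6)/ 391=0.38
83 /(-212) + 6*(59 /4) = 18679 /212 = 88.11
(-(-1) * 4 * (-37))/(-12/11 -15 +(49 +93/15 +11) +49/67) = -545380/187347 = -2.91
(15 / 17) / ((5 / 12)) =36 / 17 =2.12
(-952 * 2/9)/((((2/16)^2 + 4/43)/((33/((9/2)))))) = -115275776/8073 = -14279.17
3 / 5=0.60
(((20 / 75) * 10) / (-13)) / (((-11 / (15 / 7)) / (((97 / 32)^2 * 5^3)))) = 5880625 / 128128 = 45.90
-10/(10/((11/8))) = -1.38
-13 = -13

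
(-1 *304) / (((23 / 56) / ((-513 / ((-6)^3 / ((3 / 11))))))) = -121296 / 253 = -479.43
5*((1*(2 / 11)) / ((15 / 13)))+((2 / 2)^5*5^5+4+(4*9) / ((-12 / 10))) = 3099.79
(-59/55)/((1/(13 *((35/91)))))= -59/11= -5.36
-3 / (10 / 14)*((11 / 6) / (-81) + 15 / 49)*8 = -27004 / 2835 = -9.53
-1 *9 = -9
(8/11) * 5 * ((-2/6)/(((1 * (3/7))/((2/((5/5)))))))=-560/99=-5.66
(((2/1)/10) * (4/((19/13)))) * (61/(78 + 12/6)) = 793/1900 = 0.42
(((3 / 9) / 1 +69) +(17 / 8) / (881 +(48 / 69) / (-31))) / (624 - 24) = 0.12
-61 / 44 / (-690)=61 / 30360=0.00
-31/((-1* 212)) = 31/212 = 0.15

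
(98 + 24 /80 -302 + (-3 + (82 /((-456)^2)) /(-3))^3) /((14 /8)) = -5000219547548309467 /37929126941614080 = -131.83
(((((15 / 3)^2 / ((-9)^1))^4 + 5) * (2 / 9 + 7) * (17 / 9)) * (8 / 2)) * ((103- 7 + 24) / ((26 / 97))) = 279294428000 / 177147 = 1576625.22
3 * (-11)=-33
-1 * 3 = -3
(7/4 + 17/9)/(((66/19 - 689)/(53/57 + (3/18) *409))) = -1031887/2813400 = -0.37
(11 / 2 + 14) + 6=51 / 2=25.50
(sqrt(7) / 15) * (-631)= -631 * sqrt(7) / 15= -111.30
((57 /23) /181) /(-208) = -57 /865904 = -0.00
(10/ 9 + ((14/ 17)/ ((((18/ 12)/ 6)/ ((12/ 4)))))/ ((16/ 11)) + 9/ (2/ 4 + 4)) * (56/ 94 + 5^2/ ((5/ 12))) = 4316144/ 7191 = 600.21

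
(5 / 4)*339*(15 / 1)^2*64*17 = 103734000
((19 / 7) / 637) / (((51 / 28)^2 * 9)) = 304 / 2130219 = 0.00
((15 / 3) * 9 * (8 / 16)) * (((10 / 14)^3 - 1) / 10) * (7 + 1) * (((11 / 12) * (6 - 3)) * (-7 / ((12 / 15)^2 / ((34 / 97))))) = 4586175 / 38024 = 120.61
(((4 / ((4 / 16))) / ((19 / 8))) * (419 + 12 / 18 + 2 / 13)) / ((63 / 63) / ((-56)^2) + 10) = 282.82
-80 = -80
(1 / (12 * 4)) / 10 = 1 / 480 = 0.00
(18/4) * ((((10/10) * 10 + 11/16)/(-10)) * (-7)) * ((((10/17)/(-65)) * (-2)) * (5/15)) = 3591/17680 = 0.20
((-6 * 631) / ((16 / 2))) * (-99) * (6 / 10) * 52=7308873 / 5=1461774.60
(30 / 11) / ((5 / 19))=114 / 11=10.36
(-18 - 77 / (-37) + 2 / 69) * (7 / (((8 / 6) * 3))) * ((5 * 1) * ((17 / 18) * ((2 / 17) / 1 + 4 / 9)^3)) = -112887616415 / 4840817337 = -23.32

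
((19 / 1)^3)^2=47045881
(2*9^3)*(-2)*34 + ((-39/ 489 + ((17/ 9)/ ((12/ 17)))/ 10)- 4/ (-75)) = -87266336521/ 880200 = -99143.76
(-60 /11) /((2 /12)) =-360 /11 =-32.73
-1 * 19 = -19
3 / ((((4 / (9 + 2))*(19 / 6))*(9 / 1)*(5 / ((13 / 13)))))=11 / 190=0.06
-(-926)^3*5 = 3970113880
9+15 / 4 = 51 / 4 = 12.75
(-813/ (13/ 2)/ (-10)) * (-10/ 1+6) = -50.03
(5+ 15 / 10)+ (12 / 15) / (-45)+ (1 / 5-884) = -394793 / 450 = -877.32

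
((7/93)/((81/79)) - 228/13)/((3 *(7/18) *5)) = -684134/228501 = -2.99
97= 97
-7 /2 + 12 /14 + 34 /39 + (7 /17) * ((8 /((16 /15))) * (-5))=-79882 /4641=-17.21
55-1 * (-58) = 113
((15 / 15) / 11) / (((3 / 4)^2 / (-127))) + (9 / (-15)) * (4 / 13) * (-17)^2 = -475412 / 6435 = -73.88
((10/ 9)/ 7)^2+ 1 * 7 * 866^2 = 5249692.03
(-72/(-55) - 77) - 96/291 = -405571/5335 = -76.02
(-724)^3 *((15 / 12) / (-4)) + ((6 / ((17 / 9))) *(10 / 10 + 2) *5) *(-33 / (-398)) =401206289425 / 3383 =118594823.95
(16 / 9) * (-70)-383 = -507.44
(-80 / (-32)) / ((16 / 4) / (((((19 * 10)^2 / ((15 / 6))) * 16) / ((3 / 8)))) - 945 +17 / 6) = -3465600 / 1306069111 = -0.00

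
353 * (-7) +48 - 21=-2444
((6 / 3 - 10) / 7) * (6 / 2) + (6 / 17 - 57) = -7149 / 119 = -60.08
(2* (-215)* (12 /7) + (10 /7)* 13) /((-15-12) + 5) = 2515 /77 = 32.66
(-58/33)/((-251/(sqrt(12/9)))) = 116 * sqrt(3)/24849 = 0.01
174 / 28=87 / 14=6.21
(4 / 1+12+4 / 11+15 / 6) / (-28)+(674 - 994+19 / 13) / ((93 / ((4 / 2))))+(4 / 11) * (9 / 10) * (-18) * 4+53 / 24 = -26884601 / 930930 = -28.88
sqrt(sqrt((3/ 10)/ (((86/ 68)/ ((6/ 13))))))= 2795^(3/ 4) *sqrt(3) *34^(1/ 4)/ 2795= 0.58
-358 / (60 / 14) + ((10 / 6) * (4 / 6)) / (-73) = -274457 / 3285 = -83.55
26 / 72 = 13 / 36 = 0.36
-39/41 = -0.95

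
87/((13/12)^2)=12528/169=74.13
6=6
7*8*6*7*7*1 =16464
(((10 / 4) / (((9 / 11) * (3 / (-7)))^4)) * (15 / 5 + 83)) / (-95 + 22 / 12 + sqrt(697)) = -8449736465170 / 50910099183 - 30231615260 * sqrt(697) / 16970033061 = -213.01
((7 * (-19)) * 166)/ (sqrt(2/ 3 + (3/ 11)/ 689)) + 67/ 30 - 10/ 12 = -27030.49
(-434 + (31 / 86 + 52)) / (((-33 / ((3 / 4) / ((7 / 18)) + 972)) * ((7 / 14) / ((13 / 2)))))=1939228785 / 13244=146423.19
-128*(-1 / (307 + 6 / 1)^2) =128 / 97969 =0.00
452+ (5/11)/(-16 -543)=2779343/6149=452.00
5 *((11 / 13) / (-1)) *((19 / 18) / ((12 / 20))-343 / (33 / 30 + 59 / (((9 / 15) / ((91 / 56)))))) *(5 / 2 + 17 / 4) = 21366125 / 2007928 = 10.64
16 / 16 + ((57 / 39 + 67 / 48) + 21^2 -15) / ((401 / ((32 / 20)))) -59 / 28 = 1322453 / 2189460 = 0.60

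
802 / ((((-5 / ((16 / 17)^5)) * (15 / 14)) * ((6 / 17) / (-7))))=41206939648 / 18792225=2192.77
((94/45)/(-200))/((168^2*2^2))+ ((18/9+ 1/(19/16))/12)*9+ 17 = 184669631107/9652608000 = 19.13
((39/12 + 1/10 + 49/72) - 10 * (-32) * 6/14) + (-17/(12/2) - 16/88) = 138.16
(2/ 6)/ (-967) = -1/ 2901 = -0.00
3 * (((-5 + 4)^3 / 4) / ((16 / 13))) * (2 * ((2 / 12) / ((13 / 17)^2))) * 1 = -289 / 832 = -0.35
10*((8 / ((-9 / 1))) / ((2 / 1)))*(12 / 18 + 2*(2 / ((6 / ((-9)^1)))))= 640 / 27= 23.70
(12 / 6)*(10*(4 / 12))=20 / 3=6.67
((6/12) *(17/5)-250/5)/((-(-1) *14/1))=-3.45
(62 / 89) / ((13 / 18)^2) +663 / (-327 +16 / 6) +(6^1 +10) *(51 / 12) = 984801799 / 14634893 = 67.29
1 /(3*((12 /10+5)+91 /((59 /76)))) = 295 /109227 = 0.00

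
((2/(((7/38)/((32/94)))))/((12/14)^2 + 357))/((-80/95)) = -10108/823863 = -0.01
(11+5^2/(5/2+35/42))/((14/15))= 555/28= 19.82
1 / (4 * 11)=1 / 44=0.02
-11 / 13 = -0.85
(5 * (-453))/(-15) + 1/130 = 19631/130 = 151.01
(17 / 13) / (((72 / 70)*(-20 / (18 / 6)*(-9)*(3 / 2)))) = 119 / 8424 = 0.01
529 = 529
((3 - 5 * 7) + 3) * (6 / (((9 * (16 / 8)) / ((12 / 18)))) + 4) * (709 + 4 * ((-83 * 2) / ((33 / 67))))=23242282 / 297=78256.84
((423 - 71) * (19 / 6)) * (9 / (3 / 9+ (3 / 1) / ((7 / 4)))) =210672 / 43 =4899.35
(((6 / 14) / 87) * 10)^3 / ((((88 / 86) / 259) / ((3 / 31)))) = 0.00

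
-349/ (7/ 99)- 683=-39332/ 7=-5618.86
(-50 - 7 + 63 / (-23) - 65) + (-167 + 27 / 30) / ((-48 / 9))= -344431 / 3680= -93.60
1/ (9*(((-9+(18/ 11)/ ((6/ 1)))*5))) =-0.00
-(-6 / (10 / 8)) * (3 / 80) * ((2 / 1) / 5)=9 / 125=0.07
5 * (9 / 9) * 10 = 50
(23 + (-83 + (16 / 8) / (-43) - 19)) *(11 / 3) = -12463 / 43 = -289.84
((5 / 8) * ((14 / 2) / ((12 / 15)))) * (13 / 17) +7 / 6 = 8729 / 1632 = 5.35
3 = 3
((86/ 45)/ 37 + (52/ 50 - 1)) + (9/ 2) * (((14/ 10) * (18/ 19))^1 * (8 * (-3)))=-22642823/ 158175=-143.15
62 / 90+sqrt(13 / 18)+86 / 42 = sqrt(26) / 6+862 / 315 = 3.59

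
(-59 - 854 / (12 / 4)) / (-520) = 0.66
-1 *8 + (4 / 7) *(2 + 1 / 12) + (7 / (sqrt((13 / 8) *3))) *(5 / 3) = -143 / 21 + 70 *sqrt(78) / 117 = -1.53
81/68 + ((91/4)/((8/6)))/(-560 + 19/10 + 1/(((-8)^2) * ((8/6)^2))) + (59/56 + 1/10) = 31475909147/13601352520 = 2.31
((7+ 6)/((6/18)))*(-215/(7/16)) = -134160/7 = -19165.71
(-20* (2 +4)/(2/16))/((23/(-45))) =43200/23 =1878.26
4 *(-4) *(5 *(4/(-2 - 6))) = 40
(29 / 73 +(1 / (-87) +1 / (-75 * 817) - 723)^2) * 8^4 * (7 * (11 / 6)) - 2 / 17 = 11964156448326953369487038 / 435403491880625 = 27478319929.52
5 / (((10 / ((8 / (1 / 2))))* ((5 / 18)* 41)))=144 / 205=0.70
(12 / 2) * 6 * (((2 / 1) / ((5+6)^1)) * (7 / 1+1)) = 576 / 11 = 52.36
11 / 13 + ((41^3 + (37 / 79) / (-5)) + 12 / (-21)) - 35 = 68886.18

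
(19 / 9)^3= 6859 / 729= 9.41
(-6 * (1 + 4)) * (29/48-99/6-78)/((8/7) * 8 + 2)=157745/624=252.80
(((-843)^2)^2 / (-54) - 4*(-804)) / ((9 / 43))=-268098007211 / 6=-44683001201.83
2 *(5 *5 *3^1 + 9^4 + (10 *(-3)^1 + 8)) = 13228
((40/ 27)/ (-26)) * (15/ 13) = -100/ 1521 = -0.07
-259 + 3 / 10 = -2587 / 10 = -258.70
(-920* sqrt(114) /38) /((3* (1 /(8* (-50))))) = 184000* sqrt(114) /57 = 34466.36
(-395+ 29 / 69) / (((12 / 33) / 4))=-299486 / 69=-4340.38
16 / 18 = 8 / 9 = 0.89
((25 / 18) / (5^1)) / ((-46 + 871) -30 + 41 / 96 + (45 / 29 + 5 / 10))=2320 / 6660543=0.00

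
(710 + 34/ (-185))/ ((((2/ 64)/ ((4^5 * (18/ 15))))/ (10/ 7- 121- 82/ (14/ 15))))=-37487410937856/ 6475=-5789561534.80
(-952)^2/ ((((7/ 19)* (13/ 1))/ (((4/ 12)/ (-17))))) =-144704/ 39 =-3710.36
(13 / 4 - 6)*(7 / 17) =-77 / 68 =-1.13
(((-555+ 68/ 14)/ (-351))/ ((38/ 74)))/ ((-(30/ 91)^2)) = -12966317/ 461700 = -28.08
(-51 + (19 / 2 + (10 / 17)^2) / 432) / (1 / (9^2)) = -38186415 / 9248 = -4129.15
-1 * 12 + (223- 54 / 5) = 1001 / 5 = 200.20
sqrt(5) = 2.24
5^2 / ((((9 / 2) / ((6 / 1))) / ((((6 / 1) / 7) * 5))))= 1000 / 7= 142.86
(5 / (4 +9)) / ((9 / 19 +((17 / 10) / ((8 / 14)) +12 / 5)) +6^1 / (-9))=2280 / 30719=0.07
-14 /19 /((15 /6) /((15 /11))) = -84 /209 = -0.40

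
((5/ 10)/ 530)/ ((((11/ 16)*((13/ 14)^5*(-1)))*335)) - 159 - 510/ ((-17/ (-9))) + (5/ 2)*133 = -69977345389817/ 725153793650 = -96.50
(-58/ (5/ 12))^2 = 484416/ 25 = 19376.64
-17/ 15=-1.13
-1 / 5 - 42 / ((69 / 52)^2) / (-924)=-45611 / 261855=-0.17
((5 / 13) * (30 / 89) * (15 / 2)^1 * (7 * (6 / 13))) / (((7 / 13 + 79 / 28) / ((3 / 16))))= 496125 / 2830022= 0.18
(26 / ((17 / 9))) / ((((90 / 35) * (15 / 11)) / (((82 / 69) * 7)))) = 32.66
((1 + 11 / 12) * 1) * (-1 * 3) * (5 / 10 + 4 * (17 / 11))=-3381 / 88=-38.42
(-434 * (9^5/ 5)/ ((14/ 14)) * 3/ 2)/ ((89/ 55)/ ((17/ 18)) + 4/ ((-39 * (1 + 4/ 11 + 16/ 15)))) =-37473380013069/ 8145526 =-4600486.21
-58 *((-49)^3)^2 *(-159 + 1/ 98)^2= -40585693674190469/ 2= -20292846837095234.50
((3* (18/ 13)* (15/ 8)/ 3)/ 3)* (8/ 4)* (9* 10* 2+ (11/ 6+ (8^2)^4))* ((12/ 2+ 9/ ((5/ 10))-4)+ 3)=34729213515/ 52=667869490.67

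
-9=-9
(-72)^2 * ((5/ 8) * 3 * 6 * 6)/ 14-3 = 174939/ 7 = 24991.29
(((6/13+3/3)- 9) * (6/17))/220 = -147/12155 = -0.01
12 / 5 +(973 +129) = 5522 / 5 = 1104.40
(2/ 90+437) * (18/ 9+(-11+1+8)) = 0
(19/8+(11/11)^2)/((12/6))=27/16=1.69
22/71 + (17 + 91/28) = 5839/284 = 20.56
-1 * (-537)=537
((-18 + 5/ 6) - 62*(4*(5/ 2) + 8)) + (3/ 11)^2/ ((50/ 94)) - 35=-21199687/ 18150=-1168.03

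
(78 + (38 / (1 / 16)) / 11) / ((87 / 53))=77698 / 957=81.19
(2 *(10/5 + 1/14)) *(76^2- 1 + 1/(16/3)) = 2679687/112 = 23925.78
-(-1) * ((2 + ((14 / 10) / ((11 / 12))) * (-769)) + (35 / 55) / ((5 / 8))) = -12886 / 11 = -1171.45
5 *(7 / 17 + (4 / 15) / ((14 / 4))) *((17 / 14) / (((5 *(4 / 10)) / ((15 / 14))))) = 1.59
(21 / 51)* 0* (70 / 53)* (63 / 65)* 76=0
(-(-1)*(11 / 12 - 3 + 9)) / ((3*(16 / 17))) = 1411 / 576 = 2.45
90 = 90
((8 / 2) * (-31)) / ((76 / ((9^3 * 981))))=-22169619 / 19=-1166822.05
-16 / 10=-8 / 5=-1.60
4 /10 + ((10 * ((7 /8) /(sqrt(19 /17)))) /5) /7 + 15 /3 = sqrt(323) /76 + 27 /5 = 5.64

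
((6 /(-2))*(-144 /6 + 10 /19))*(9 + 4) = 17394 /19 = 915.47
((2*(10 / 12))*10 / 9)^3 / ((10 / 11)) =6.99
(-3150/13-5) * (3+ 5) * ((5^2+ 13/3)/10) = -226336/39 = -5803.49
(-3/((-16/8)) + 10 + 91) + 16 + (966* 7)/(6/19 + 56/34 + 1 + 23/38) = 9282789/4610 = 2013.62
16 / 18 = 8 / 9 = 0.89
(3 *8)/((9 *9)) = 8/27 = 0.30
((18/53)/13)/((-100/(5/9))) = -1/6890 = -0.00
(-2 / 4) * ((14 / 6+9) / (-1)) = 17 / 3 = 5.67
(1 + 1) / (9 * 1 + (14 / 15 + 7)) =15 / 127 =0.12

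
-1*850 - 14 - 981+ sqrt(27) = -1845+ 3*sqrt(3) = -1839.80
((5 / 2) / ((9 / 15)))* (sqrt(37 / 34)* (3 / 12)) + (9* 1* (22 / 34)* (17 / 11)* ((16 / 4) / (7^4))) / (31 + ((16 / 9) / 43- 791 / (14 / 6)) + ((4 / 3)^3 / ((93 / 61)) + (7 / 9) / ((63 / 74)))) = -647838 / 13199379851 + 25* sqrt(1258) / 816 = 1.09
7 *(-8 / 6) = -28 / 3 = -9.33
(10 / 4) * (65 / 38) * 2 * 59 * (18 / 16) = 172575 / 304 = 567.68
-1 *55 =-55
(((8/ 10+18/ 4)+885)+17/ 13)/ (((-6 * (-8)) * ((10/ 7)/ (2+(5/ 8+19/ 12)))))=81947663/ 1497600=54.72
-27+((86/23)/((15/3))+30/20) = -5693/230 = -24.75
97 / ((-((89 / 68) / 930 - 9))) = 10.78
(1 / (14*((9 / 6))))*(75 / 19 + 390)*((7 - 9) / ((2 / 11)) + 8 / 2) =-2495 / 19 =-131.32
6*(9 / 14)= 27 / 7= 3.86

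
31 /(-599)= -31 /599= -0.05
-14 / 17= -0.82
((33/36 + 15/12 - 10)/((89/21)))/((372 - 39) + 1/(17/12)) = -5593/1009794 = -0.01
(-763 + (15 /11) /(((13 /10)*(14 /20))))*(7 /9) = -762263 /1287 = -592.28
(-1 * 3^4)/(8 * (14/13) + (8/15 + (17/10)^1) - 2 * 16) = 31590/8249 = 3.83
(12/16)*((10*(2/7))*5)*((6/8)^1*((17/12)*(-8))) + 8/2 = -1219/14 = -87.07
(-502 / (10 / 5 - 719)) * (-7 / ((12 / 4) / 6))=-9.80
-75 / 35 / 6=-5 / 14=-0.36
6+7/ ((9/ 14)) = 16.89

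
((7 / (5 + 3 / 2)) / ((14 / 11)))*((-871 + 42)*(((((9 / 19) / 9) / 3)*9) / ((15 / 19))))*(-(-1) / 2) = -9119 / 130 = -70.15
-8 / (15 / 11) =-88 / 15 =-5.87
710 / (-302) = -355 / 151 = -2.35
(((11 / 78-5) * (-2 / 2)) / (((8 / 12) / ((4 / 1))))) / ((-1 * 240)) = -379 / 3120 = -0.12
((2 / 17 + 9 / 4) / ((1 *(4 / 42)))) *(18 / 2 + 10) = 64239 / 136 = 472.35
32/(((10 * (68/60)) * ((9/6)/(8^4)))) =131072/17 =7710.12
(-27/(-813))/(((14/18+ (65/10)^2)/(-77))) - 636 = -267004392/419779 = -636.06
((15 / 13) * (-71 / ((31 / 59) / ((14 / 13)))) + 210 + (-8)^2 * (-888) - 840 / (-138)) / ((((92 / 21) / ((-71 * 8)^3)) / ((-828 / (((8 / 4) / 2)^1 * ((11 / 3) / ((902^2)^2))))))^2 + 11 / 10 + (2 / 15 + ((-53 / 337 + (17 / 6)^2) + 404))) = -450737658448195273033421662103013501982603382349040189440 / 3279128492811289374873720669041745502169309582942935813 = -137.46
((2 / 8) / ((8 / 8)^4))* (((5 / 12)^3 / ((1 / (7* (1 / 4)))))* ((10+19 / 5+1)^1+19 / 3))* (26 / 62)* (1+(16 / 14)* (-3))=-1751425 / 2571264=-0.68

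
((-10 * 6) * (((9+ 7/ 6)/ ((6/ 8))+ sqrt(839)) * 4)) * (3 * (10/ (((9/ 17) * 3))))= -13600 * sqrt(839)/ 3 - 1659200/ 27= -192762.10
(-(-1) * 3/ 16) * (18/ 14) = 27/ 112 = 0.24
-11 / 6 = -1.83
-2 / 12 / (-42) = 1 / 252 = 0.00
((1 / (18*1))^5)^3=1 / 6746640616477458432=0.00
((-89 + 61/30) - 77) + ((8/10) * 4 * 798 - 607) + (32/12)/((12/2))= 160477/90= 1783.08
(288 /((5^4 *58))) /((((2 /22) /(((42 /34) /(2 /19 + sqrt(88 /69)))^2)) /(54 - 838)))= -27320765423789376 /324680615718125 + 129595442030208 *sqrt(1518) /324680615718125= -68.60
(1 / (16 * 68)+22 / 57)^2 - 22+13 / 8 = -77786265167 / 3845984256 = -20.23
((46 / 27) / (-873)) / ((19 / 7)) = -322 / 447849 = -0.00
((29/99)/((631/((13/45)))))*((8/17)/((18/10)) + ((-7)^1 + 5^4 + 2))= 7155460/86019813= 0.08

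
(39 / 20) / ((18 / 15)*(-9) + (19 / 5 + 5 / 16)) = -156 / 535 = -0.29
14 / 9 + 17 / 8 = 3.68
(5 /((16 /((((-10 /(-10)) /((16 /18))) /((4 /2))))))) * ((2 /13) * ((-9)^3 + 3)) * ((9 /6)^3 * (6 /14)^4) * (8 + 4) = -107173935 /3995264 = -26.83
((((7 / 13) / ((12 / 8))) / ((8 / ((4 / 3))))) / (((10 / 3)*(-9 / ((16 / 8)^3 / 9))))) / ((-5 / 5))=28 / 15795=0.00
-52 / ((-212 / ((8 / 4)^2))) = 52 / 53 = 0.98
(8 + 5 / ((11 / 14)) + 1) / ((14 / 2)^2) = 169 / 539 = 0.31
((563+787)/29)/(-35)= -270/203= -1.33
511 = 511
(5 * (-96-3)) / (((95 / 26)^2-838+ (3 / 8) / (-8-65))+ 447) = 16284840 / 12424331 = 1.31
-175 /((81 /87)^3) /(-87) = 147175 /59049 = 2.49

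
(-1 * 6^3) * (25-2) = -4968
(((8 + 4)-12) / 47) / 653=0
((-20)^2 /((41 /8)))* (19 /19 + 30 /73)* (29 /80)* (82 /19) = 238960 /1387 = 172.29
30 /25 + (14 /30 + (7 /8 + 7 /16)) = 143 /48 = 2.98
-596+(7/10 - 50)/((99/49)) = -614197/990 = -620.40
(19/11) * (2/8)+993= 43711/44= 993.43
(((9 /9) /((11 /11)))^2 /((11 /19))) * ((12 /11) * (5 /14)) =570 /847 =0.67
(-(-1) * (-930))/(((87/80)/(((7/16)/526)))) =-5425/7627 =-0.71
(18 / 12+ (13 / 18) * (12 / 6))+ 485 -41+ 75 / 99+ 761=239323 / 198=1208.70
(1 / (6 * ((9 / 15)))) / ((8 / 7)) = 35 / 144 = 0.24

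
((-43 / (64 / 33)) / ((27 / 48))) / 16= -2.46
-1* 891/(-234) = 99/26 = 3.81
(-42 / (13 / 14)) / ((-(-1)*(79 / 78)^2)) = -275184 / 6241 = -44.09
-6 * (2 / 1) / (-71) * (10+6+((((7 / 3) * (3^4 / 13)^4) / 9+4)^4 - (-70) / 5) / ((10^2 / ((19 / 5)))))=921010958544275139835454482743 / 5905572406500721088875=155956255.41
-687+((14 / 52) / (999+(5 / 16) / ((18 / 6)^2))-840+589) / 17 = -22311401986 / 31793281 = -701.76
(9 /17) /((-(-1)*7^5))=9 /285719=0.00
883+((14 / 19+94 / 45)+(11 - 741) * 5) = -2363369 / 855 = -2764.17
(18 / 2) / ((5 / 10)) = 18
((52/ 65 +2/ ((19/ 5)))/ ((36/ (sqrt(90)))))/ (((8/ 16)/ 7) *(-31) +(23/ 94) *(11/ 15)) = -20727 *sqrt(10)/ 381596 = -0.17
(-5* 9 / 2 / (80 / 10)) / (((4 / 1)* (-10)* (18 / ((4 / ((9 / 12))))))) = 0.02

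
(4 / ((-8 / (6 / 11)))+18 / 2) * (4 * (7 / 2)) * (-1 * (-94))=126336 / 11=11485.09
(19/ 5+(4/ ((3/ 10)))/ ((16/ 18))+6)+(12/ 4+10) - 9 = 144/ 5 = 28.80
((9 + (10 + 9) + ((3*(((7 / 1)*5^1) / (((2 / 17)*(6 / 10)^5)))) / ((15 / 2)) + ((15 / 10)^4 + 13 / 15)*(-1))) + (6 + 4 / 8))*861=1342230.66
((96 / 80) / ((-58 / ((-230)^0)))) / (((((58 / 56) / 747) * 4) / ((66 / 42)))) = -24651 / 4205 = -5.86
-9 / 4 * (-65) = 585 / 4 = 146.25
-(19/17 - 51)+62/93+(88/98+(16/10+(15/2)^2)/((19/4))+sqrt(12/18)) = sqrt(6)/3+15105113/237405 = 64.44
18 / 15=6 / 5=1.20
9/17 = 0.53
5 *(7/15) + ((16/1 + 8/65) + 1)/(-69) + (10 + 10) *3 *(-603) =-162257948/4485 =-36177.91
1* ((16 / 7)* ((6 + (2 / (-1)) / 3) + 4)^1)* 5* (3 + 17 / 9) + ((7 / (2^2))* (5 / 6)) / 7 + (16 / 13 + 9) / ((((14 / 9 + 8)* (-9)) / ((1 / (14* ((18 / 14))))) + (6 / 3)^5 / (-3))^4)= 12506029370488848433 / 23972155513383168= 521.69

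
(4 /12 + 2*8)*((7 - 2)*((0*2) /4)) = 0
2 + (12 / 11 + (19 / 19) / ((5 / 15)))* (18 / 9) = 112 / 11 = 10.18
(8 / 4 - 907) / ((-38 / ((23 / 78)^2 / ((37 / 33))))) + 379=380.85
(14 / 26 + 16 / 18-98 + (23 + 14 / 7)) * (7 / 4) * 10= -146545 / 117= -1252.52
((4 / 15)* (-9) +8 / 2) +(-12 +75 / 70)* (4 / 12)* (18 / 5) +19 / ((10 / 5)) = -141 / 70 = -2.01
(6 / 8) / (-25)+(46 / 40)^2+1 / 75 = 1567 / 1200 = 1.31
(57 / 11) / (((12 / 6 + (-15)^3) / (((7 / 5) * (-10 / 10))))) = 399 / 185515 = 0.00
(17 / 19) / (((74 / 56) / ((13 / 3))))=6188 / 2109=2.93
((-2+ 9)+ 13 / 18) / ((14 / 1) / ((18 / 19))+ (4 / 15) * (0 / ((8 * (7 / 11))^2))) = 139 / 266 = 0.52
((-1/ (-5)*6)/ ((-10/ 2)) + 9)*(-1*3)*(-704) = 462528/ 25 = 18501.12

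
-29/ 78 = -0.37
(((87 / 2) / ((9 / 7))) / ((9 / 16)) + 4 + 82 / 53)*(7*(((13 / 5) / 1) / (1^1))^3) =289155958 / 35775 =8082.63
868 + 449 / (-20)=16911 / 20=845.55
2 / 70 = 1 / 35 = 0.03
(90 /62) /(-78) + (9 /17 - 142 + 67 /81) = -156115451 /1109862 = -140.66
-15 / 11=-1.36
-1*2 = -2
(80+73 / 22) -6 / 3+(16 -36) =1349 / 22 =61.32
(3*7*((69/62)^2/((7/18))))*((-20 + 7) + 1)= -771282/961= -802.58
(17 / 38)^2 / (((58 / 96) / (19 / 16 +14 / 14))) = 30345 / 41876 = 0.72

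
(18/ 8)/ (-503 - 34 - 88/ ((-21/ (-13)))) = -189/ 49684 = -0.00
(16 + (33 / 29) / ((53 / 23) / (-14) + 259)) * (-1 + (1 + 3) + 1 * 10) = 502875178 / 2417005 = 208.06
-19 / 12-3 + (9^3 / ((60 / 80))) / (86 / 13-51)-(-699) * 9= 43375517 / 6924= 6264.52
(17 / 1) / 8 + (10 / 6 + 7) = 10.79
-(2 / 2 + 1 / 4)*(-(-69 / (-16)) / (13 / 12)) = 1035 / 208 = 4.98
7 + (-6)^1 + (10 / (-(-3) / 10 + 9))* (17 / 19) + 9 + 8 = 33506 / 1767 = 18.96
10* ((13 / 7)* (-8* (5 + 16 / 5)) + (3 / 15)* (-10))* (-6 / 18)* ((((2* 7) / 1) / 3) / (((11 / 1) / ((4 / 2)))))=3152 / 9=350.22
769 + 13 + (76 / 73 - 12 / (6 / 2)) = 56870 / 73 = 779.04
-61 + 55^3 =166314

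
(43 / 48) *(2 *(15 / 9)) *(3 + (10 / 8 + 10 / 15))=12685 / 864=14.68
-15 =-15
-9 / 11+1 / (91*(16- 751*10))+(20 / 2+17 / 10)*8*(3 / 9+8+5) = 9355726915 / 7501494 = 1247.18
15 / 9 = 5 / 3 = 1.67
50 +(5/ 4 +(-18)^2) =1501/ 4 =375.25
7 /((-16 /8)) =-7 /2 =-3.50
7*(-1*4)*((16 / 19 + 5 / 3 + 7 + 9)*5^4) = -18462500 / 57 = -323903.51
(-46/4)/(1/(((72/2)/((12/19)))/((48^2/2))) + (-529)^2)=-437/10634726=-0.00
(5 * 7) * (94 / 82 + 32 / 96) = 6370 / 123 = 51.79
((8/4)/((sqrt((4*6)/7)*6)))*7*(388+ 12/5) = 3416*sqrt(42)/45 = 491.96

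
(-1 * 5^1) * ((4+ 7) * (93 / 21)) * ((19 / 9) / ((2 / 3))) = -32395 / 42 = -771.31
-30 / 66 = -5 / 11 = -0.45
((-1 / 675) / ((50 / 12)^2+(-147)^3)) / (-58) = -2 / 248720391525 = -0.00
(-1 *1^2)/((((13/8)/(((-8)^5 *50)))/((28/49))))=52428800/91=576140.66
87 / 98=0.89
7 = 7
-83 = -83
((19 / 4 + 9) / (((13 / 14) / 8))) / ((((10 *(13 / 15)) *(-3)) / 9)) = -6930 / 169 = -41.01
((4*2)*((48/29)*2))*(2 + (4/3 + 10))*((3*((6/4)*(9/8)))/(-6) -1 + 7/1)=52800/29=1820.69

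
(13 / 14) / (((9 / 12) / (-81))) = -702 / 7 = -100.29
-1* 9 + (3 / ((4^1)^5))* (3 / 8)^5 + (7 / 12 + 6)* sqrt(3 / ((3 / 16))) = 1744832651 / 100663296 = 17.33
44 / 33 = 4 / 3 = 1.33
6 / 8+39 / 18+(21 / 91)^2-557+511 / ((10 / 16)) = 2672599 / 10140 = 263.57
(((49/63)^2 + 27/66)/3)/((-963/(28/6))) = -0.00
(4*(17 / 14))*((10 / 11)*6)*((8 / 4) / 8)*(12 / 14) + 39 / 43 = 152601 / 23177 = 6.58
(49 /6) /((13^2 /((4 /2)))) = 49 /507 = 0.10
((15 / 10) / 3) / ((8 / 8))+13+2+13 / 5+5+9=321 / 10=32.10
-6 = -6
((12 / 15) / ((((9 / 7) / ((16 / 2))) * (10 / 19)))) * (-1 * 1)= -2128 / 225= -9.46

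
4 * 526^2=1106704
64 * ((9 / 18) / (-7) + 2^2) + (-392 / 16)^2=23847 / 28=851.68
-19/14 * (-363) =6897/14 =492.64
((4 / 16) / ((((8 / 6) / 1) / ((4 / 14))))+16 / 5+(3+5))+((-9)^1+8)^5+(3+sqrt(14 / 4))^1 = sqrt(14) / 2+3711 / 280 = 15.12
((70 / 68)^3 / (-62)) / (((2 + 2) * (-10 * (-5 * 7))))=-245 / 19494784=-0.00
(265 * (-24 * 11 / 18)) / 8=-2915 / 6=-485.83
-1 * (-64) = 64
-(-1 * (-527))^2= -277729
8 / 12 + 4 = 4.67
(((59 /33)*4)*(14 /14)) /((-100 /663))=-13039 /275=-47.41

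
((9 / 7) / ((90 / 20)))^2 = 4 / 49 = 0.08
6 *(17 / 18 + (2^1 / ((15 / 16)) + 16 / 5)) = 113 / 3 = 37.67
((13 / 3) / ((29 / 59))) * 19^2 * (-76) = -21043412 / 87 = -241878.30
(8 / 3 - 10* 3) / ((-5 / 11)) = 902 / 15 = 60.13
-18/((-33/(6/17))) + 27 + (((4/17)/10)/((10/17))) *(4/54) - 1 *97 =-8811076/126225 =-69.80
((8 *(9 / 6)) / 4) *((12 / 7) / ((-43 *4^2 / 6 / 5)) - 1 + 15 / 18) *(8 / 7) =-1744 / 2107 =-0.83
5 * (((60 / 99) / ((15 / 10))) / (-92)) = -50 / 2277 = -0.02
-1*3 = -3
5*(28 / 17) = 140 / 17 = 8.24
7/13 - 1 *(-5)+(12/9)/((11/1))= 2428/429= 5.66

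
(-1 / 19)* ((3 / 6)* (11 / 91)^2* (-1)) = 121 / 314678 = 0.00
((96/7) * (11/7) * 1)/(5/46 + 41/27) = 1311552/99029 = 13.24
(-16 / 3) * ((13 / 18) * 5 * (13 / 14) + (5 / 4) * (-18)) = 19300 / 189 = 102.12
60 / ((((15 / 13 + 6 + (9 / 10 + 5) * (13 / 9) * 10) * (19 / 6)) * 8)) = 0.03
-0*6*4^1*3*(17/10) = 0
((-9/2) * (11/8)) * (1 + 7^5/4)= -1664289/64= -26004.52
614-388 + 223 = 449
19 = 19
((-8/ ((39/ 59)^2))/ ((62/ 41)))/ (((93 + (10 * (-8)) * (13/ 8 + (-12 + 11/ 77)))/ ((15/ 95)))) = -0.00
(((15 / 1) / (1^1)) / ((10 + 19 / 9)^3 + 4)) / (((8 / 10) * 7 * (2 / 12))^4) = 110716875 / 9972371024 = 0.01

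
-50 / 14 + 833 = 829.43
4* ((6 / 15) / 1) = 8 / 5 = 1.60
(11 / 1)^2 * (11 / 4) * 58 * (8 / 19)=154396 / 19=8126.11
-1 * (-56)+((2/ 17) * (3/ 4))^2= 64745/ 1156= 56.01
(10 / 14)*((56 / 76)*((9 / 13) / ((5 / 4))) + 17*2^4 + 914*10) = 6723.15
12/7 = 1.71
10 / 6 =5 / 3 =1.67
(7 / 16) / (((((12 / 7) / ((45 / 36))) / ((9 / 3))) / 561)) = 137445 / 256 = 536.89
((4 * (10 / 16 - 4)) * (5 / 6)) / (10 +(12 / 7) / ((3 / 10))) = -63 / 88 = -0.72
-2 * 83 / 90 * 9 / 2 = -83 / 10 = -8.30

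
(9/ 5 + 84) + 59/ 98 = 42337/ 490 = 86.40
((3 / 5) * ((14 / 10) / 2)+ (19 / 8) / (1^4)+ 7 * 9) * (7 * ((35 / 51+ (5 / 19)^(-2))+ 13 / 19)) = 35280108017 / 4845000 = 7281.76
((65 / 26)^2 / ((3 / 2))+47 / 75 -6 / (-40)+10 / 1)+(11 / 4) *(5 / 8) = 39989 / 2400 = 16.66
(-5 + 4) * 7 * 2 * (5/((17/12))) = -840/17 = -49.41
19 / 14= 1.36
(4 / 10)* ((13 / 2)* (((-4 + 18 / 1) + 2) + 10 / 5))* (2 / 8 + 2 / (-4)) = -117 / 10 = -11.70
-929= -929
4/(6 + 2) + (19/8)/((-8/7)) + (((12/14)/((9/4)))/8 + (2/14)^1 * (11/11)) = -1865/1344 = -1.39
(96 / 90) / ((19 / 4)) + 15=4339 / 285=15.22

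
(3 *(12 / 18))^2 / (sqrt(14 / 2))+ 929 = 4 *sqrt(7) / 7+ 929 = 930.51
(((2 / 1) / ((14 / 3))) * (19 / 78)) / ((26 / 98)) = 133 / 338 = 0.39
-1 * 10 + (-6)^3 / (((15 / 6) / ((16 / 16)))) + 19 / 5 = -463 / 5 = -92.60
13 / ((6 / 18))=39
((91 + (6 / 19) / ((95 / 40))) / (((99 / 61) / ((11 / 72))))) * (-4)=-2006839 / 58482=-34.32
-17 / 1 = -17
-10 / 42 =-5 / 21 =-0.24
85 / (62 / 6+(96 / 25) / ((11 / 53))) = 70125 / 23789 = 2.95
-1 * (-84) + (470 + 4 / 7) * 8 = 26940 / 7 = 3848.57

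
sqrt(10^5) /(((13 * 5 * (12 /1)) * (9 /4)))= 20 * sqrt(10) /351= 0.18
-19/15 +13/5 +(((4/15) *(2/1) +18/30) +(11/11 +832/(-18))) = -1924/45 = -42.76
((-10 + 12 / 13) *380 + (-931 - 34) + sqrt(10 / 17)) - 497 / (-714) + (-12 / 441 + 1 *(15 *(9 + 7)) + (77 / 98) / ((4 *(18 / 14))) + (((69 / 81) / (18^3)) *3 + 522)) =-1037716750633 / 284196276 + sqrt(170) / 17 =-3650.64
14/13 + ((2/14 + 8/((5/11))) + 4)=10383/455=22.82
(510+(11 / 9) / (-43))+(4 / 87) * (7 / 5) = 28620667 / 56115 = 510.04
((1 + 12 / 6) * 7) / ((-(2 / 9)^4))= -137781 / 16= -8611.31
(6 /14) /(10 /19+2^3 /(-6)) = -171 /322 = -0.53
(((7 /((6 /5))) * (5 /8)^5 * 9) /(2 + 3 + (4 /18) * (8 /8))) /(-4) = -2953125 /12320768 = -0.24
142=142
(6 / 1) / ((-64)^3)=-3 / 131072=-0.00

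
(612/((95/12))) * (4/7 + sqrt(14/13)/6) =1224 * sqrt(182)/1235 + 29376/665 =57.55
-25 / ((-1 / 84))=2100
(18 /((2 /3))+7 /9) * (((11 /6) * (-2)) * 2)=-5500 /27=-203.70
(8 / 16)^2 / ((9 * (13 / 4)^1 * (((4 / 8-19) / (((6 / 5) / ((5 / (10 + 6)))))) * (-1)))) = 64 / 36075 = 0.00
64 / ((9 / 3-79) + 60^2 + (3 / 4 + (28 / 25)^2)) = 160000 / 8815011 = 0.02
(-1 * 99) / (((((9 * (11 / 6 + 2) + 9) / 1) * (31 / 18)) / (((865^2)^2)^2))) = -372344806261561295714062500 / 899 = -414176647676931363419424.40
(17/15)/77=17/1155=0.01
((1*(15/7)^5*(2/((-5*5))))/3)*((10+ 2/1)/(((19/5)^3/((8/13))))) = -243000000/1498629769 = -0.16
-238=-238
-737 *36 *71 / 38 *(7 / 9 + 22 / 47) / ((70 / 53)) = -46761.97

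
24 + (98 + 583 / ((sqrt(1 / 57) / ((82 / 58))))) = 122 + 23903* sqrt(57) / 29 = 6344.89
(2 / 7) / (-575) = -0.00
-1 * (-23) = 23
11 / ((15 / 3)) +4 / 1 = 31 / 5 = 6.20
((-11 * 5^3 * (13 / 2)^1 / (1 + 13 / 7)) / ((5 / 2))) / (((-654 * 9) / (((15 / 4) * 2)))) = 25025 / 15696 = 1.59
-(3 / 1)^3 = -27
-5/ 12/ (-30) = 1/ 72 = 0.01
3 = 3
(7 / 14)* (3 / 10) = 3 / 20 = 0.15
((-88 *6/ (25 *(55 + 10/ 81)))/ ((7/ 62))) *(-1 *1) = 2651616/ 781375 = 3.39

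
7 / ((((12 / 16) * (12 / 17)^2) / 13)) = 243.51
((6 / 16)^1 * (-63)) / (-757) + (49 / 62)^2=3816743 / 5819816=0.66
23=23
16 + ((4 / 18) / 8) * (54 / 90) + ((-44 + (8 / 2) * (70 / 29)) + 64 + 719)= 1330529 / 1740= 764.67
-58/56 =-29/28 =-1.04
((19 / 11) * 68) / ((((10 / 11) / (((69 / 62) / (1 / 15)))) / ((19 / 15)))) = 423453 / 155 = 2731.95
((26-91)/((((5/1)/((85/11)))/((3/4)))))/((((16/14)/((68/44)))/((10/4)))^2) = -1173592875/1362944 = -861.07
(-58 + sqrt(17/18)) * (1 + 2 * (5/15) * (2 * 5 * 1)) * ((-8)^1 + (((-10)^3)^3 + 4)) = 1334000005336/3 - 11500000046 * sqrt(34)/9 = 437216007661.01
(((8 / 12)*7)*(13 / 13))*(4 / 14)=4 / 3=1.33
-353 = -353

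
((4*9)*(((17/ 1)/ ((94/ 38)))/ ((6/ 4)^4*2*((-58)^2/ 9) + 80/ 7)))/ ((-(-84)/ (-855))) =-0.66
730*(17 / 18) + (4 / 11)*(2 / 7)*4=478073 / 693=689.86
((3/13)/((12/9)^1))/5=9/260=0.03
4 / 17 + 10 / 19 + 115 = 37391 / 323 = 115.76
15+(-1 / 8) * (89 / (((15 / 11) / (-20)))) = 178.17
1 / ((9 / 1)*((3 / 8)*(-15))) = -0.02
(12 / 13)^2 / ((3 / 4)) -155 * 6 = -156978 / 169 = -928.86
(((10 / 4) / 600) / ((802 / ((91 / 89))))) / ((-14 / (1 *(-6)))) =13 / 5710240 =0.00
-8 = -8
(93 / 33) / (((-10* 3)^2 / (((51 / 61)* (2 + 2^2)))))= 527 / 33550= 0.02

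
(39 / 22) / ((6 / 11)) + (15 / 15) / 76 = 62 / 19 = 3.26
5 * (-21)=-105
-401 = -401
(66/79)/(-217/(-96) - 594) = -6336/4487753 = -0.00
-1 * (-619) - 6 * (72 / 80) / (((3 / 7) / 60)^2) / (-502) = 208289 / 251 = 829.84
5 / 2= 2.50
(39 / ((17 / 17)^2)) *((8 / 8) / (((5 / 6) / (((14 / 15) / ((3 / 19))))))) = 6916 / 25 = 276.64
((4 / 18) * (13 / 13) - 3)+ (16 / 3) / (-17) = -3.09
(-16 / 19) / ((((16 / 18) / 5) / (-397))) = 35730 / 19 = 1880.53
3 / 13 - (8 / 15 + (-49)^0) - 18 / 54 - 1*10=-2269 / 195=-11.64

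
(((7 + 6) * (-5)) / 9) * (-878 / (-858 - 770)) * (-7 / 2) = 199745 / 14652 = 13.63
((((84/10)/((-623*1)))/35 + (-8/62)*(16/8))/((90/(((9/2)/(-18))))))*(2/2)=62393/86908500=0.00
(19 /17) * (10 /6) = 95 /51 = 1.86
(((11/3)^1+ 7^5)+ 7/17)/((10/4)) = 342946/51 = 6724.43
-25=-25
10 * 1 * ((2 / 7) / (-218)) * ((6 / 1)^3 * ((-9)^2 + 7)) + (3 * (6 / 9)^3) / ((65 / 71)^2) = -7197021736 / 29013075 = -248.06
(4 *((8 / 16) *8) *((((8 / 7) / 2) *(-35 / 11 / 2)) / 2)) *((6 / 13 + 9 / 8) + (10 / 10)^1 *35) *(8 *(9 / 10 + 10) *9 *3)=-89584920 / 143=-626467.97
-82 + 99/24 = -623/8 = -77.88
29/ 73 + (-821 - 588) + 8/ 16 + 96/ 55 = -1406.36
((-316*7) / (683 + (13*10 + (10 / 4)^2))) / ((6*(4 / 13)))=-14378 / 9831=-1.46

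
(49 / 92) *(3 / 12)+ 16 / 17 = 6721 / 6256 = 1.07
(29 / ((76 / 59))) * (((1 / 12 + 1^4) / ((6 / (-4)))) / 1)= -22243 / 1368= -16.26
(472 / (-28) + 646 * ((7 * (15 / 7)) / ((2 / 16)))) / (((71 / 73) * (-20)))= -19802053 / 4970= -3984.32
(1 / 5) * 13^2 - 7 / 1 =26.80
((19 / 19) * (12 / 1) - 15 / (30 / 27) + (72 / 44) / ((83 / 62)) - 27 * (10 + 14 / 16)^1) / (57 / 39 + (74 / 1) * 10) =-9302215 / 23467752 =-0.40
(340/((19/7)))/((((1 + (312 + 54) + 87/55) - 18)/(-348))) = -22776600/183179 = -124.34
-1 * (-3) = 3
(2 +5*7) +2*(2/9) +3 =364/9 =40.44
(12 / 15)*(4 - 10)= -24 / 5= -4.80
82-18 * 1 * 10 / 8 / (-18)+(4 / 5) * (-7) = 1553 / 20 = 77.65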